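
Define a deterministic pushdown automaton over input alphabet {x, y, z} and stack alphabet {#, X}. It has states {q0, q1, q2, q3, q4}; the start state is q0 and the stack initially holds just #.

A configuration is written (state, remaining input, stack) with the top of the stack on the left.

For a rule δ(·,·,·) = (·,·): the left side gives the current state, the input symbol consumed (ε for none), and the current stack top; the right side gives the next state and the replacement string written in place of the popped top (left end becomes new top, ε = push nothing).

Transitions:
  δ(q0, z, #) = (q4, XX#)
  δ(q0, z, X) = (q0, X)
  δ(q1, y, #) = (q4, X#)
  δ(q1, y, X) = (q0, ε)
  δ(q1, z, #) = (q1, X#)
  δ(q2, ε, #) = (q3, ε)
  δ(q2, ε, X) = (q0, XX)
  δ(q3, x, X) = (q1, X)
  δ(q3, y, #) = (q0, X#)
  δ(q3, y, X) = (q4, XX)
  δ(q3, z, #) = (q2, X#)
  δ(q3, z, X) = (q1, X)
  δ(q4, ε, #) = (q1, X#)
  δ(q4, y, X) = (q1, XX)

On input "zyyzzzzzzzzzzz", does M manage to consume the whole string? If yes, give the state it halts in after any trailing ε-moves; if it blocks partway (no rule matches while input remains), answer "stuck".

q0

(q0, zyyzzzzzzzzzzz, #)
  read z, top #: go to q4, push XX# → (q4, yyzzzzzzzzzzz, XX#)
  read y, top X: go to q1, push XX → (q1, yzzzzzzzzzzz, XXX#)
  read y, top X: go to q0, push ε → (q0, zzzzzzzzzzz, XX#)
  read z, top X: go to q0, push X → (q0, zzzzzzzzzz, XX#)
  read z, top X: go to q0, push X → (q0, zzzzzzzzz, XX#)
  read z, top X: go to q0, push X → (q0, zzzzzzzz, XX#)
  read z, top X: go to q0, push X → (q0, zzzzzzz, XX#)
  read z, top X: go to q0, push X → (q0, zzzzzz, XX#)
  read z, top X: go to q0, push X → (q0, zzzzz, XX#)
  read z, top X: go to q0, push X → (q0, zzzz, XX#)
  read z, top X: go to q0, push X → (q0, zzz, XX#)
  read z, top X: go to q0, push X → (q0, zz, XX#)
  read z, top X: go to q0, push X → (q0, z, XX#)
  read z, top X: go to q0, push X → (q0, ε, XX#)
All input consumed; M is in state q0.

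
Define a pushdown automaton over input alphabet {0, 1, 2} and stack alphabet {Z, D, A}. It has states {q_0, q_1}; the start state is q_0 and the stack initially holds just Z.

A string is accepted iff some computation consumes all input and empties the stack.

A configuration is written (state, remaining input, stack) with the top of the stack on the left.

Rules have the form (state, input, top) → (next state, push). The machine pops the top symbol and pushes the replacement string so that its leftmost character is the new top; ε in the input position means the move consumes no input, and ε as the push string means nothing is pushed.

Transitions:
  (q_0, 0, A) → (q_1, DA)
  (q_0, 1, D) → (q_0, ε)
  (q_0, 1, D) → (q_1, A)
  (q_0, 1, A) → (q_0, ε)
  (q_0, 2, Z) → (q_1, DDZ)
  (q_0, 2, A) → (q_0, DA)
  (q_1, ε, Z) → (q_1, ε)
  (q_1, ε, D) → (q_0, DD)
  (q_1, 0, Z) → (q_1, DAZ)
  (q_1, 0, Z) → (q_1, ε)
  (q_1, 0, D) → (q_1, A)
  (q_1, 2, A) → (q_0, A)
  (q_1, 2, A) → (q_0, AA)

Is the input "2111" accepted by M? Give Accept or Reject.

Reject

No computation consumes all input and empties the stack.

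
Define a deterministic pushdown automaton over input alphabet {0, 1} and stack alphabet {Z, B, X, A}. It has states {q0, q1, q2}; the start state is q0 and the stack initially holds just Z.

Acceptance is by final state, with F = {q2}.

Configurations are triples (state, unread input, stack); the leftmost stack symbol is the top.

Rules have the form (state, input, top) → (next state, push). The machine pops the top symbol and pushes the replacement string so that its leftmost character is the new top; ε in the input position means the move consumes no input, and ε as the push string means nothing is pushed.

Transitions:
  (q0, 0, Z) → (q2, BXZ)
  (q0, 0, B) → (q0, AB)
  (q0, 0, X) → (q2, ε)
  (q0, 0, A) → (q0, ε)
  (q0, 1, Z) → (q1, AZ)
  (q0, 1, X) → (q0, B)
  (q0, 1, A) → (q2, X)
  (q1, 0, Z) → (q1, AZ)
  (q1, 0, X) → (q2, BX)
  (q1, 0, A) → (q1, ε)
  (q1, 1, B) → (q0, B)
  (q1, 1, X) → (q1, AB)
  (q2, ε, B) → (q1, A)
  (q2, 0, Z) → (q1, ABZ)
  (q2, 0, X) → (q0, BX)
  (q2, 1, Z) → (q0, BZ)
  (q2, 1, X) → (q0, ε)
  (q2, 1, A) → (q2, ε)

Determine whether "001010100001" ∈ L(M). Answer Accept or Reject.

Accept

(q0, 001010100001, Z) ⊢ (q2, 01010100001, BXZ) ⊢ (q1, 01010100001, AXZ) ⊢ (q1, 1010100001, XZ) ⊢ (q1, 010100001, ABZ) ⊢ (q1, 10100001, BZ) ⊢ (q0, 0100001, BZ) ⊢ (q0, 100001, ABZ) ⊢ (q2, 00001, XBZ) ⊢ (q0, 0001, BXBZ) ⊢ (q0, 001, ABXBZ) ⊢ (q0, 01, BXBZ) ⊢ (q0, 1, ABXBZ) ⊢ (q2, ε, XBXBZ)
All input consumed; state q2 ∈ F.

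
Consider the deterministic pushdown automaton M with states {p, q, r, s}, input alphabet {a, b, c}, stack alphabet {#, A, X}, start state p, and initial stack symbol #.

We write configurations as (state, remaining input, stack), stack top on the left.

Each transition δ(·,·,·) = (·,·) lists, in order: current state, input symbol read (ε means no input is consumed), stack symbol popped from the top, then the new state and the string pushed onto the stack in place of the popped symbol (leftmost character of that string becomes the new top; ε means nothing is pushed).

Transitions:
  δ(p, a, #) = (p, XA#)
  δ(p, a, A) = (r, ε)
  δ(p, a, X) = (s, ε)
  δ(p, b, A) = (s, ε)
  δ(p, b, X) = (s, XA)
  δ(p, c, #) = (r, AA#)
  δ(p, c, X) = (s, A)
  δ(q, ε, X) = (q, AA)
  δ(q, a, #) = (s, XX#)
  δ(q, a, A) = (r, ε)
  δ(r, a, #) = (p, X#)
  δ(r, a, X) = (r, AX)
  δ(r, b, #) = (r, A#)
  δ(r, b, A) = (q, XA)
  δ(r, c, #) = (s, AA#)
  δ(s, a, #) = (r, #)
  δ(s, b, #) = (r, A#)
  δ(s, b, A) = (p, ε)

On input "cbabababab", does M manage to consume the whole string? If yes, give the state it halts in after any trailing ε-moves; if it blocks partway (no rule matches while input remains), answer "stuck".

(p, cbabababab, #)
  read c, top #: go to r, push AA# → (r, babababab, AA#)
  read b, top A: go to q, push XA → (q, abababab, XAA#)
  ε-move, top X: go to q, push AA → (q, abababab, AAAA#)
  read a, top A: go to r, push ε → (r, bababab, AAA#)
  read b, top A: go to q, push XA → (q, ababab, XAAA#)
  ε-move, top X: go to q, push AA → (q, ababab, AAAAA#)
  read a, top A: go to r, push ε → (r, babab, AAAA#)
  read b, top A: go to q, push XA → (q, abab, XAAAA#)
  ε-move, top X: go to q, push AA → (q, abab, AAAAAA#)
  read a, top A: go to r, push ε → (r, bab, AAAAA#)
  read b, top A: go to q, push XA → (q, ab, XAAAAA#)
  ε-move, top X: go to q, push AA → (q, ab, AAAAAAA#)
  read a, top A: go to r, push ε → (r, b, AAAAAA#)
  read b, top A: go to q, push XA → (q, ε, XAAAAAA#)
  ε-move, top X: go to q, push AA → (q, ε, AAAAAAAA#)
All input consumed; M is in state q.

q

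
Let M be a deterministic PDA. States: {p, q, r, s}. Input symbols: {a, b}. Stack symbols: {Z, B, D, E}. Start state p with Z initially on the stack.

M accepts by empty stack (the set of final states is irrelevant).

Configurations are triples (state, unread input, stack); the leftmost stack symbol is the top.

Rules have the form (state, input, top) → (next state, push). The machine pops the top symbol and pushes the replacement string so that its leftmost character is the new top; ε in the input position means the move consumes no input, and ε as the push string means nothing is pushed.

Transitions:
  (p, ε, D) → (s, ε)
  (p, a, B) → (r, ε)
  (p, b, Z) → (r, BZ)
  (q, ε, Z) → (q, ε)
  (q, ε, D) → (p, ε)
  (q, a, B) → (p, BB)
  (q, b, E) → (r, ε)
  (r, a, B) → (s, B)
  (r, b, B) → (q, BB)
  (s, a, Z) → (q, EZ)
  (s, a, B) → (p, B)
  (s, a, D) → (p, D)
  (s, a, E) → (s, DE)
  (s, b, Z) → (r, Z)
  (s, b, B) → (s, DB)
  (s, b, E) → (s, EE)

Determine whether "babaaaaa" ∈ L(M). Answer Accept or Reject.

(p, babaaaaa, Z)
  read b, top Z: go to r, push BZ → (r, abaaaaa, BZ)
  read a, top B: go to s, push B → (s, baaaaa, BZ)
  read b, top B: go to s, push DB → (s, aaaaa, DBZ)
  read a, top D: go to p, push D → (p, aaaa, DBZ)
  ε-move, top D: go to s, push ε → (s, aaaa, BZ)
  read a, top B: go to p, push B → (p, aaa, BZ)
  read a, top B: go to r, push ε → (r, aa, Z)
No transition applies at (r, aa, Z); input not fully consumed.

Reject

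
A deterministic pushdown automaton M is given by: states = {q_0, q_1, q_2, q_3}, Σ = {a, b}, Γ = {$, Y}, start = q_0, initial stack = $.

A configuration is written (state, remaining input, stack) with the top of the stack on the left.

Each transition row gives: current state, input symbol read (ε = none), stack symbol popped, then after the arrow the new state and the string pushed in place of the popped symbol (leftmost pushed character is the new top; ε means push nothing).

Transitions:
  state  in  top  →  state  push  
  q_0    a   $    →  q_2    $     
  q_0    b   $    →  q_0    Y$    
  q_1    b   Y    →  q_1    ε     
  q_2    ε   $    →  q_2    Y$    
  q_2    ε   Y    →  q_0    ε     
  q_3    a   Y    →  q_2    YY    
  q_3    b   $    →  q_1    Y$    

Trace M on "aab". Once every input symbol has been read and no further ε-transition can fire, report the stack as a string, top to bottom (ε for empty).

Y$

(q_0, aab, $)
  read a, top $: go to q_2, push $ → (q_2, ab, $)
  ε-move, top $: go to q_2, push Y$ → (q_2, ab, Y$)
  ε-move, top Y: go to q_0, push ε → (q_0, ab, $)
  read a, top $: go to q_2, push $ → (q_2, b, $)
  ε-move, top $: go to q_2, push Y$ → (q_2, b, Y$)
  ε-move, top Y: go to q_0, push ε → (q_0, b, $)
  read b, top $: go to q_0, push Y$ → (q_0, ε, Y$)
All input consumed in state q_0 with stack Y$.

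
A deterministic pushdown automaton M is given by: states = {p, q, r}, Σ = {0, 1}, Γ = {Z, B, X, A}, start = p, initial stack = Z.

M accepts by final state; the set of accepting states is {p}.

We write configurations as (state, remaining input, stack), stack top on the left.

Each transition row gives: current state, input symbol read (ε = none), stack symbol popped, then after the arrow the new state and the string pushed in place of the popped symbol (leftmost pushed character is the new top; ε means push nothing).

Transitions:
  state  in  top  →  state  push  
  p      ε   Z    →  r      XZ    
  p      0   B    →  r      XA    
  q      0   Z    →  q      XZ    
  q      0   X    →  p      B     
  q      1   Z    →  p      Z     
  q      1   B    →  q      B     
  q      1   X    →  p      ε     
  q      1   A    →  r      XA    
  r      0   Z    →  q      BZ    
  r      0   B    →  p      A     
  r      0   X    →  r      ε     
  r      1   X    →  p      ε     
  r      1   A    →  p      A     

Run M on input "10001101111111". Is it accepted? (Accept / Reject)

Reject

(p, 10001101111111, Z)
  ε-move, top Z: go to r, push XZ → (r, 10001101111111, XZ)
  read 1, top X: go to p, push ε → (p, 0001101111111, Z)
  ε-move, top Z: go to r, push XZ → (r, 0001101111111, XZ)
  read 0, top X: go to r, push ε → (r, 001101111111, Z)
  read 0, top Z: go to q, push BZ → (q, 01101111111, BZ)
No transition applies at (q, 01101111111, BZ); input not fully consumed.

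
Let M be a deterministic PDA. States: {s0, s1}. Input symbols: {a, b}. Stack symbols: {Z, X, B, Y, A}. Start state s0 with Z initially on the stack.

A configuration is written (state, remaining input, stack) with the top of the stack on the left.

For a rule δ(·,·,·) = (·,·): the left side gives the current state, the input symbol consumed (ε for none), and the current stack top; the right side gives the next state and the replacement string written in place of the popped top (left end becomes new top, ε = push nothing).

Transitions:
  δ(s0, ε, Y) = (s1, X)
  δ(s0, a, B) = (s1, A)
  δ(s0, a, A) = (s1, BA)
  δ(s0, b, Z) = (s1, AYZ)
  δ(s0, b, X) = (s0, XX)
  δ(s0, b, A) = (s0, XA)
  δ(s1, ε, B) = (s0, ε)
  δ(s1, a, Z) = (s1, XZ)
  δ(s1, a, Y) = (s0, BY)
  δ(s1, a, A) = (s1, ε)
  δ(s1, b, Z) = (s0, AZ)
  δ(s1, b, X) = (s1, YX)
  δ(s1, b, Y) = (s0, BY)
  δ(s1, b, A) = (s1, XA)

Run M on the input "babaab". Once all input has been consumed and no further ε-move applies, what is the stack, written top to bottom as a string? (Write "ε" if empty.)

BYZ

(s0, babaab, Z)
  read b, top Z: go to s1, push AYZ → (s1, abaab, AYZ)
  read a, top A: go to s1, push ε → (s1, baab, YZ)
  read b, top Y: go to s0, push BY → (s0, aab, BYZ)
  read a, top B: go to s1, push A → (s1, ab, AYZ)
  read a, top A: go to s1, push ε → (s1, b, YZ)
  read b, top Y: go to s0, push BY → (s0, ε, BYZ)
All input consumed in state s0 with stack BYZ.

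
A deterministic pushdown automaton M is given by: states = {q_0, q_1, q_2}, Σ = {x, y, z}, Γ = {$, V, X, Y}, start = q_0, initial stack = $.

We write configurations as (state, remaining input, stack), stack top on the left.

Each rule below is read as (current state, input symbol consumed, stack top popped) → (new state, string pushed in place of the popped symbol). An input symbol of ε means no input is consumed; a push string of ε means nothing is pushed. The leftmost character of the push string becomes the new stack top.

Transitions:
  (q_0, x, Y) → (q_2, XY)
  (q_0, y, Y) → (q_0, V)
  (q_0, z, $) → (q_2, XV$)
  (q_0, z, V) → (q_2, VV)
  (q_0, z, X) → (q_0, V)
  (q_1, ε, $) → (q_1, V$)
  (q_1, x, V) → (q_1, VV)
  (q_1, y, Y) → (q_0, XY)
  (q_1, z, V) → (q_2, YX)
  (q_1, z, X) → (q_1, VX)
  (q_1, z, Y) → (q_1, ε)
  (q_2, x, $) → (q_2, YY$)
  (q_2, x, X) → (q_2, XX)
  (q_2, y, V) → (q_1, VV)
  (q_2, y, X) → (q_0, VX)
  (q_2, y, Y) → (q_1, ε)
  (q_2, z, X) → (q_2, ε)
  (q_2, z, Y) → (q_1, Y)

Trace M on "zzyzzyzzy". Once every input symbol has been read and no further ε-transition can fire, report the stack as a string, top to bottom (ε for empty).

(q_0, zzyzzyzzy, $)
  read z, top $: go to q_2, push XV$ → (q_2, zyzzyzzy, XV$)
  read z, top X: go to q_2, push ε → (q_2, yzzyzzy, V$)
  read y, top V: go to q_1, push VV → (q_1, zzyzzy, VV$)
  read z, top V: go to q_2, push YX → (q_2, zyzzy, YXV$)
  read z, top Y: go to q_1, push Y → (q_1, yzzy, YXV$)
  read y, top Y: go to q_0, push XY → (q_0, zzy, XYXV$)
  read z, top X: go to q_0, push V → (q_0, zy, VYXV$)
  read z, top V: go to q_2, push VV → (q_2, y, VVYXV$)
  read y, top V: go to q_1, push VV → (q_1, ε, VVVYXV$)
All input consumed in state q_1 with stack VVVYXV$.

VVVYXV$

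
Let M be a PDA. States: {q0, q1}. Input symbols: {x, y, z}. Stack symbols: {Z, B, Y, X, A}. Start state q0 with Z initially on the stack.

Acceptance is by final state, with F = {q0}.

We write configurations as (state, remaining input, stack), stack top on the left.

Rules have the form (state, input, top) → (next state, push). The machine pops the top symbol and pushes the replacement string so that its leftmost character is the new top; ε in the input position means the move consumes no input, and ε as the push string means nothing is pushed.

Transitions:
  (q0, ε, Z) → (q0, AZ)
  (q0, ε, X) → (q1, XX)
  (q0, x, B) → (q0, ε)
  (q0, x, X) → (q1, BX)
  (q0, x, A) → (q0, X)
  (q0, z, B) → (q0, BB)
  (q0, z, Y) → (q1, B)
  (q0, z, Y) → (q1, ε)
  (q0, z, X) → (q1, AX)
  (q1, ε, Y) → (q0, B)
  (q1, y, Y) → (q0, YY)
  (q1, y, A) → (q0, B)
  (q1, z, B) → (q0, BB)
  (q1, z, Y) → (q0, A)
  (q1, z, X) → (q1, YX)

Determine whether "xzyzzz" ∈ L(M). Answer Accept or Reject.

One accepting computation: (q0, xzyzzz, Z) ⊢ (q0, xzyzzz, AZ) ⊢ (q0, zyzzz, XZ) ⊢ (q1, yzzz, AXZ) ⊢ (q0, zzz, BXZ) ⊢ (q0, zz, BBXZ) ⊢ (q0, z, BBBXZ) ⊢ (q0, ε, BBBBXZ)
All input consumed and state q0 ∈ F.

Accept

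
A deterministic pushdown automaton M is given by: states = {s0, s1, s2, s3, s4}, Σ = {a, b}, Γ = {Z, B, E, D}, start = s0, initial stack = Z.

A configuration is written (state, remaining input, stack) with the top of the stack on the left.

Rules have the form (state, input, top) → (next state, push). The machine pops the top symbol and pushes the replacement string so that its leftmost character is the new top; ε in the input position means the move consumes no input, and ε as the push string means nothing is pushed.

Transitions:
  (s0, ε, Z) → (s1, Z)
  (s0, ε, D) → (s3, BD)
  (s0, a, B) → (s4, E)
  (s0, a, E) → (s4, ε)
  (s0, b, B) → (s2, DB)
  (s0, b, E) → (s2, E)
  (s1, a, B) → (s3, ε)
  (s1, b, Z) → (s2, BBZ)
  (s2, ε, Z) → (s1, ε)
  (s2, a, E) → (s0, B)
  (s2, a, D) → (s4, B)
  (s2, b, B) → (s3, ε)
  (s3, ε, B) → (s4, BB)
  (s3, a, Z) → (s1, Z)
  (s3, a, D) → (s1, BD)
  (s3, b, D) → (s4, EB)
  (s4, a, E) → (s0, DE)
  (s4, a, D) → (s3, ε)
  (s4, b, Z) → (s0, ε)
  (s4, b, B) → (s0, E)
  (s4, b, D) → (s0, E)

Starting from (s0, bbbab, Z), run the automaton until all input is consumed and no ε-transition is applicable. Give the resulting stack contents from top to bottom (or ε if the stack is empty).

EZ

(s0, bbbab, Z)
  ε-move, top Z: go to s1, push Z → (s1, bbbab, Z)
  read b, top Z: go to s2, push BBZ → (s2, bbab, BBZ)
  read b, top B: go to s3, push ε → (s3, bab, BZ)
  ε-move, top B: go to s4, push BB → (s4, bab, BBZ)
  read b, top B: go to s0, push E → (s0, ab, EBZ)
  read a, top E: go to s4, push ε → (s4, b, BZ)
  read b, top B: go to s0, push E → (s0, ε, EZ)
All input consumed in state s0 with stack EZ.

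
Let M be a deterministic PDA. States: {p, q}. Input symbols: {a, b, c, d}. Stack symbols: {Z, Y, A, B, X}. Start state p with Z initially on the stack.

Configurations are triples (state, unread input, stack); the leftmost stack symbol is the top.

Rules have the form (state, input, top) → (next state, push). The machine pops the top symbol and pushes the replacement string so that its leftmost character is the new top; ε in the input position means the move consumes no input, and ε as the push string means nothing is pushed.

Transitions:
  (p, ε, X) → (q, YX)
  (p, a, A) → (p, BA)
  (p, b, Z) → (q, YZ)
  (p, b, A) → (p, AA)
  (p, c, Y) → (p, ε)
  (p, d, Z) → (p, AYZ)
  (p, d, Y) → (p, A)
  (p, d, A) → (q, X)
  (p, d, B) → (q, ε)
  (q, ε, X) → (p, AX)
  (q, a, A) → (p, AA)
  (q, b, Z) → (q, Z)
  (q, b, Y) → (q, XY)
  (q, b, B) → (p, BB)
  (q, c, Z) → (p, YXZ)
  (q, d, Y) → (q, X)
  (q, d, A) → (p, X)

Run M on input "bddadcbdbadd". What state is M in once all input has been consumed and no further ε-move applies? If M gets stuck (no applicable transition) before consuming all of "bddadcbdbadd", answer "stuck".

stuck

(p, bddadcbdbadd, Z)
  read b, top Z: go to q, push YZ → (q, ddadcbdbadd, YZ)
  read d, top Y: go to q, push X → (q, dadcbdbadd, XZ)
  ε-move, top X: go to p, push AX → (p, dadcbdbadd, AXZ)
  read d, top A: go to q, push X → (q, adcbdbadd, XXZ)
  ε-move, top X: go to p, push AX → (p, adcbdbadd, AXXZ)
  read a, top A: go to p, push BA → (p, dcbdbadd, BAXXZ)
  read d, top B: go to q, push ε → (q, cbdbadd, AXXZ)
No transition for (q, c, top A); M blocks with input cbdbadd remaining.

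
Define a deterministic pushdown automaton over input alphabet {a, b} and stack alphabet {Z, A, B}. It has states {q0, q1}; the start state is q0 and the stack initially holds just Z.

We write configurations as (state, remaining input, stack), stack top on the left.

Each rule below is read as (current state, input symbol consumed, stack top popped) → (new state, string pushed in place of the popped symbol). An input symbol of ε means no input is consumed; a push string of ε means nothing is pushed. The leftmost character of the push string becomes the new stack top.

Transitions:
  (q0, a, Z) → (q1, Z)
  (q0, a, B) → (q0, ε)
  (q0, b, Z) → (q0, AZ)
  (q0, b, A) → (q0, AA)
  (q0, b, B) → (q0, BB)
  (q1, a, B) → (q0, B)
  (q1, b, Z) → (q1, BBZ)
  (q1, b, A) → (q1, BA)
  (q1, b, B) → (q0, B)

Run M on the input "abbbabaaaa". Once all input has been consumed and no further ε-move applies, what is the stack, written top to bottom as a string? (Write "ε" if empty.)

(q0, abbbabaaaa, Z)
  read a, top Z: go to q1, push Z → (q1, bbbabaaaa, Z)
  read b, top Z: go to q1, push BBZ → (q1, bbabaaaa, BBZ)
  read b, top B: go to q0, push B → (q0, babaaaa, BBZ)
  read b, top B: go to q0, push BB → (q0, abaaaa, BBBZ)
  read a, top B: go to q0, push ε → (q0, baaaa, BBZ)
  read b, top B: go to q0, push BB → (q0, aaaa, BBBZ)
  read a, top B: go to q0, push ε → (q0, aaa, BBZ)
  read a, top B: go to q0, push ε → (q0, aa, BZ)
  read a, top B: go to q0, push ε → (q0, a, Z)
  read a, top Z: go to q1, push Z → (q1, ε, Z)
All input consumed in state q1 with stack Z.

Z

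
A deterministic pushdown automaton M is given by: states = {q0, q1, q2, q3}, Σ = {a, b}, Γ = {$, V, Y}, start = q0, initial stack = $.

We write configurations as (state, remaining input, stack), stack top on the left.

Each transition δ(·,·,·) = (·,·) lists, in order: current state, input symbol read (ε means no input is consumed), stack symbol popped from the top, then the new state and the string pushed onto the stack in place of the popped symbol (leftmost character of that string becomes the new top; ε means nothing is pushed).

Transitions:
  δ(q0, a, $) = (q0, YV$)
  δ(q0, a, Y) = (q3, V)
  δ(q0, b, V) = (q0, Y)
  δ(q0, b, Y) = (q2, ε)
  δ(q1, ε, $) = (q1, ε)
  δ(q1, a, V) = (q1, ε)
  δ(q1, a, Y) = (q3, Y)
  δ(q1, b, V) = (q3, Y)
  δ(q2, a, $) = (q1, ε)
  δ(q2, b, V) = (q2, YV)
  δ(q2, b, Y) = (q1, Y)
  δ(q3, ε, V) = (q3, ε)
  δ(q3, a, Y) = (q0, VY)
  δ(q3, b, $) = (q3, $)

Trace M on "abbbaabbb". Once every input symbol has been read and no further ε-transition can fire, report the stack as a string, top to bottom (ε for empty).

YV$

(q0, abbbaabbb, $) ⊢ (q0, bbbaabbb, YV$) ⊢ (q2, bbaabbb, V$) ⊢ (q2, baabbb, YV$) ⊢ (q1, aabbb, YV$) ⊢ (q3, abbb, YV$) ⊢ (q0, bbb, VYV$) ⊢ (q0, bb, YYV$) ⊢ (q2, b, YV$) ⊢ (q1, ε, YV$)
All input consumed in state q1 with stack YV$.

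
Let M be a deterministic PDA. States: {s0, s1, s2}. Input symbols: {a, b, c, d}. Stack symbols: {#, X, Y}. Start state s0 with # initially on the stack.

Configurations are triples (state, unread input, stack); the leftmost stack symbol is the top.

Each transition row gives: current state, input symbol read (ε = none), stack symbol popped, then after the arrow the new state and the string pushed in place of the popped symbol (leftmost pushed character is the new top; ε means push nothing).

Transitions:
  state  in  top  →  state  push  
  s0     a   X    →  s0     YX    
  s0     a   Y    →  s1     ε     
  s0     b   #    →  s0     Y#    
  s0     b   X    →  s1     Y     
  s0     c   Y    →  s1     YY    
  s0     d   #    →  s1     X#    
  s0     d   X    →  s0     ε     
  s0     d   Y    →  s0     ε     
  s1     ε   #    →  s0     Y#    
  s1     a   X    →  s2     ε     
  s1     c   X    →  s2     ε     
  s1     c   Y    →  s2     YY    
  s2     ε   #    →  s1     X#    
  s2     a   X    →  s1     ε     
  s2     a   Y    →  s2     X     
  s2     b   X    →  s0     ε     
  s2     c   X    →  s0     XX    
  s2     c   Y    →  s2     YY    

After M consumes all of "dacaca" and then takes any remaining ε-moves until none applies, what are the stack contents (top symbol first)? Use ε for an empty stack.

(s0, dacaca, #)
  read d, top #: go to s1, push X# → (s1, acaca, X#)
  read a, top X: go to s2, push ε → (s2, caca, #)
  ε-move, top #: go to s1, push X# → (s1, caca, X#)
  read c, top X: go to s2, push ε → (s2, aca, #)
  ε-move, top #: go to s1, push X# → (s1, aca, X#)
  read a, top X: go to s2, push ε → (s2, ca, #)
  ε-move, top #: go to s1, push X# → (s1, ca, X#)
  read c, top X: go to s2, push ε → (s2, a, #)
  ε-move, top #: go to s1, push X# → (s1, a, X#)
  read a, top X: go to s2, push ε → (s2, ε, #)
  ε-move, top #: go to s1, push X# → (s1, ε, X#)
All input consumed in state s1 with stack X#.

X#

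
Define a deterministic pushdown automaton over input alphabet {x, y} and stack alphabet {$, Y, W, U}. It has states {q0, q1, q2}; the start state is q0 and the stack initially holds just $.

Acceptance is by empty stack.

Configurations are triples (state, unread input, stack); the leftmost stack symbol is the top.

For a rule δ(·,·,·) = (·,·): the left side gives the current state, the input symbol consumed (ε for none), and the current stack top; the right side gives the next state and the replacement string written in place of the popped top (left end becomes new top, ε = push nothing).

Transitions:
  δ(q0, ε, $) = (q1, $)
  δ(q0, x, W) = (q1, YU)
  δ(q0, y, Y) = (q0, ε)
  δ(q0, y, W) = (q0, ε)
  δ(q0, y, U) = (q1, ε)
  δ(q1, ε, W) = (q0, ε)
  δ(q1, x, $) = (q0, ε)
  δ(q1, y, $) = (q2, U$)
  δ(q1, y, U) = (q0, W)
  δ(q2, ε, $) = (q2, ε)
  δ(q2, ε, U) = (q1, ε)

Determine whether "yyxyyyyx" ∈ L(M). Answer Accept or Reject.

Reject

(q0, yyxyyyyx, $) ⊢ (q1, yyxyyyyx, $) ⊢ (q2, yxyyyyx, U$) ⊢ (q1, yxyyyyx, $) ⊢ (q2, xyyyyx, U$) ⊢ (q1, xyyyyx, $) ⊢ (q0, yyyyx, ε)
No transition applies at (q0, yyyyx, ε); input not fully consumed.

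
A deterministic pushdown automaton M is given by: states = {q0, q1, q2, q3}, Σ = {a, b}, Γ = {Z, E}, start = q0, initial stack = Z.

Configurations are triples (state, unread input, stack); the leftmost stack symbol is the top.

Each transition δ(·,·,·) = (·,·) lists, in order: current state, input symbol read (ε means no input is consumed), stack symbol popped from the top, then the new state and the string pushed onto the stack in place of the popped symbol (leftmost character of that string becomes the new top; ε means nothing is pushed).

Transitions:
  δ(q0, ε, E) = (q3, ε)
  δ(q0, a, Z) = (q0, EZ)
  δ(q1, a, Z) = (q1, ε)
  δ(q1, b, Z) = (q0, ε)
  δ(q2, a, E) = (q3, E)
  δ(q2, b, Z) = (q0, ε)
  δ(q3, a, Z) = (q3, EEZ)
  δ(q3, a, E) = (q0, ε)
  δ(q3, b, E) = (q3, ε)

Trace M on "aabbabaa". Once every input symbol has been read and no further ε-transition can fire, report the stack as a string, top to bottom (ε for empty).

Z

(q0, aabbabaa, Z) ⊢ (q0, abbabaa, EZ) ⊢ (q3, abbabaa, Z) ⊢ (q3, bbabaa, EEZ) ⊢ (q3, babaa, EZ) ⊢ (q3, abaa, Z) ⊢ (q3, baa, EEZ) ⊢ (q3, aa, EZ) ⊢ (q0, a, Z) ⊢ (q0, ε, EZ) ⊢ (q3, ε, Z)
All input consumed in state q3 with stack Z.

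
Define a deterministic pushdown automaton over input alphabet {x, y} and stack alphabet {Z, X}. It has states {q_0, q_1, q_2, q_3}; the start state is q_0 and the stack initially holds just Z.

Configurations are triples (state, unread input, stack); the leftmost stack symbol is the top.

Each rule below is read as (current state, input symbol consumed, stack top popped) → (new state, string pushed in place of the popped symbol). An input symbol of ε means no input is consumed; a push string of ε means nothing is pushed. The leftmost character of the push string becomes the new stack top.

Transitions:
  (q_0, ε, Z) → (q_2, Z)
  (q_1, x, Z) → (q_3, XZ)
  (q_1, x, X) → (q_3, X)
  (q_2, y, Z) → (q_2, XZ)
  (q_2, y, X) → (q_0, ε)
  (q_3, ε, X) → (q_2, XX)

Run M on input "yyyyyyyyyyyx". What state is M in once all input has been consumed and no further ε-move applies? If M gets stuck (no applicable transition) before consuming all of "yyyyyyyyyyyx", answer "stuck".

(q_0, yyyyyyyyyyyx, Z)
  ε-move, top Z: go to q_2, push Z → (q_2, yyyyyyyyyyyx, Z)
  read y, top Z: go to q_2, push XZ → (q_2, yyyyyyyyyyx, XZ)
  read y, top X: go to q_0, push ε → (q_0, yyyyyyyyyx, Z)
  ε-move, top Z: go to q_2, push Z → (q_2, yyyyyyyyyx, Z)
  read y, top Z: go to q_2, push XZ → (q_2, yyyyyyyyx, XZ)
  read y, top X: go to q_0, push ε → (q_0, yyyyyyyx, Z)
  ε-move, top Z: go to q_2, push Z → (q_2, yyyyyyyx, Z)
  read y, top Z: go to q_2, push XZ → (q_2, yyyyyyx, XZ)
  read y, top X: go to q_0, push ε → (q_0, yyyyyx, Z)
  ε-move, top Z: go to q_2, push Z → (q_2, yyyyyx, Z)
  read y, top Z: go to q_2, push XZ → (q_2, yyyyx, XZ)
  read y, top X: go to q_0, push ε → (q_0, yyyx, Z)
  ε-move, top Z: go to q_2, push Z → (q_2, yyyx, Z)
  read y, top Z: go to q_2, push XZ → (q_2, yyx, XZ)
  read y, top X: go to q_0, push ε → (q_0, yx, Z)
  ε-move, top Z: go to q_2, push Z → (q_2, yx, Z)
  read y, top Z: go to q_2, push XZ → (q_2, x, XZ)
No transition for (q_2, x, top X); M blocks with input x remaining.

stuck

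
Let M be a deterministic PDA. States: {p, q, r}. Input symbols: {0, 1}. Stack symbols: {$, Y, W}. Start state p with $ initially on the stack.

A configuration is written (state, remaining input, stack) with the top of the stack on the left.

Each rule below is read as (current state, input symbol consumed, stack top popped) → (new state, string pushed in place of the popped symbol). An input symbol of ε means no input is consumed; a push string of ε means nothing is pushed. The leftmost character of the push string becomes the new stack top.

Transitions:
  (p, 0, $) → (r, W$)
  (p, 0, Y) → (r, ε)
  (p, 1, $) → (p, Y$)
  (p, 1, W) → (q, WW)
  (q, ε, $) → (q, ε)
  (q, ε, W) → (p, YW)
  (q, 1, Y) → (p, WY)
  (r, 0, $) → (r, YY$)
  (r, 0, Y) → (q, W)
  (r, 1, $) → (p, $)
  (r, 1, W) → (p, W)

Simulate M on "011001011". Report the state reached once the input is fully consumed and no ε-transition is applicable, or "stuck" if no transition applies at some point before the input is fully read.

(p, 011001011, $)
  read 0, top $: go to r, push W$ → (r, 11001011, W$)
  read 1, top W: go to p, push W → (p, 1001011, W$)
  read 1, top W: go to q, push WW → (q, 001011, WW$)
  ε-move, top W: go to p, push YW → (p, 001011, YWW$)
  read 0, top Y: go to r, push ε → (r, 01011, WW$)
No transition for (r, 0, top W); M blocks with input 01011 remaining.

stuck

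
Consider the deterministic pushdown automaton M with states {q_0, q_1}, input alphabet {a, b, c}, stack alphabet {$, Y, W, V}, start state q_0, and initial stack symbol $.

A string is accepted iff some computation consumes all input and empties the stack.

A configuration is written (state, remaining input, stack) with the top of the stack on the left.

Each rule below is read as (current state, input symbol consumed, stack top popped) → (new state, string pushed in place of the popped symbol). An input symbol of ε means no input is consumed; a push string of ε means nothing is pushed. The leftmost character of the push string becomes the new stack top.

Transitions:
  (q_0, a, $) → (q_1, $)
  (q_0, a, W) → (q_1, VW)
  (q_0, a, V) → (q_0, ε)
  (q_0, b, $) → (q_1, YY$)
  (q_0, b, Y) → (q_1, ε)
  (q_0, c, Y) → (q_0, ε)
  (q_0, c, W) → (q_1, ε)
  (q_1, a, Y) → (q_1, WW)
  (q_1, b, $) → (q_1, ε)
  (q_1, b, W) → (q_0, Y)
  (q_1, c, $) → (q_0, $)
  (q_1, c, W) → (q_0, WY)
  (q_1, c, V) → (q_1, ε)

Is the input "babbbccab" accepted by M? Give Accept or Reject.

Accept

(q_0, babbbccab, $)
  read b, top $: go to q_1, push YY$ → (q_1, abbbccab, YY$)
  read a, top Y: go to q_1, push WW → (q_1, bbbccab, WWY$)
  read b, top W: go to q_0, push Y → (q_0, bbccab, YWY$)
  read b, top Y: go to q_1, push ε → (q_1, bccab, WY$)
  read b, top W: go to q_0, push Y → (q_0, ccab, YY$)
  read c, top Y: go to q_0, push ε → (q_0, cab, Y$)
  read c, top Y: go to q_0, push ε → (q_0, ab, $)
  read a, top $: go to q_1, push $ → (q_1, b, $)
  read b, top $: go to q_1, push ε → (q_1, ε, ε)
All input consumed and the stack is empty.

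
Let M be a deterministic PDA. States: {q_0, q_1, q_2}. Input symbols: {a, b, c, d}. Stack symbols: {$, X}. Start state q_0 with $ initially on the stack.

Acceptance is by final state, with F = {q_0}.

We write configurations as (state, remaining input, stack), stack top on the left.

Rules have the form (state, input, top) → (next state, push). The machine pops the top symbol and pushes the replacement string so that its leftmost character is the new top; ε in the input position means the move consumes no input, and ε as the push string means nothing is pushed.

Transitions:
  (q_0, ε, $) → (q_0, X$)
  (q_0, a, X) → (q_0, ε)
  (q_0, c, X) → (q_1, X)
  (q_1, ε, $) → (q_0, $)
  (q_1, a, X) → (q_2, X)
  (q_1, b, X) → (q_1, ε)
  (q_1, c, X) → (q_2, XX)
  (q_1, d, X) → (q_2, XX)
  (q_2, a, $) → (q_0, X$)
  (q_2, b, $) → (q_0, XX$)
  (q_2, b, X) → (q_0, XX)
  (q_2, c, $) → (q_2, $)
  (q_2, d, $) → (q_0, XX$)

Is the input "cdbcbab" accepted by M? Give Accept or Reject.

Accept

(q_0, cdbcbab, $) ⊢ (q_0, cdbcbab, X$) ⊢ (q_1, dbcbab, X$) ⊢ (q_2, bcbab, XX$) ⊢ (q_0, cbab, XXX$) ⊢ (q_1, bab, XXX$) ⊢ (q_1, ab, XX$) ⊢ (q_2, b, XX$) ⊢ (q_0, ε, XXX$)
All input consumed; state q_0 ∈ F.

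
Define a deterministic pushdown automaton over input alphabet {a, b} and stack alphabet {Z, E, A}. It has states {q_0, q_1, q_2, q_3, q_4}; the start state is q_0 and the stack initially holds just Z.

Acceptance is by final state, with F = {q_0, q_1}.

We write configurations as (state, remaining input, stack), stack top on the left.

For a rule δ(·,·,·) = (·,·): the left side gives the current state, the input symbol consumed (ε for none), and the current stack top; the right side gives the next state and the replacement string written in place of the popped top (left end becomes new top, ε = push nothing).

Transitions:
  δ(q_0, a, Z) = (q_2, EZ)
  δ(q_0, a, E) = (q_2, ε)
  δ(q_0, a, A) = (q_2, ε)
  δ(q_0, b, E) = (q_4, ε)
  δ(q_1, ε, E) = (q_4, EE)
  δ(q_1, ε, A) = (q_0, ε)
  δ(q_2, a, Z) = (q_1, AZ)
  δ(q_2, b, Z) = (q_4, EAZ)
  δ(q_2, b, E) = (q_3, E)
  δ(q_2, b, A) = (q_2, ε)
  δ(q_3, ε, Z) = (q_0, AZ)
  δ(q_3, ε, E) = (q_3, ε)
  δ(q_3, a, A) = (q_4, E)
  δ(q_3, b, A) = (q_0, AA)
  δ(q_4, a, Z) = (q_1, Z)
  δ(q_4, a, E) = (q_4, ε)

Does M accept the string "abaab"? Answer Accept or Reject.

(q_0, abaab, Z)
  read a, top Z: go to q_2, push EZ → (q_2, baab, EZ)
  read b, top E: go to q_3, push E → (q_3, aab, EZ)
  ε-move, top E: go to q_3, push ε → (q_3, aab, Z)
  ε-move, top Z: go to q_0, push AZ → (q_0, aab, AZ)
  read a, top A: go to q_2, push ε → (q_2, ab, Z)
  read a, top Z: go to q_1, push AZ → (q_1, b, AZ)
  ε-move, top A: go to q_0, push ε → (q_0, b, Z)
No transition applies at (q_0, b, Z); input not fully consumed.

Reject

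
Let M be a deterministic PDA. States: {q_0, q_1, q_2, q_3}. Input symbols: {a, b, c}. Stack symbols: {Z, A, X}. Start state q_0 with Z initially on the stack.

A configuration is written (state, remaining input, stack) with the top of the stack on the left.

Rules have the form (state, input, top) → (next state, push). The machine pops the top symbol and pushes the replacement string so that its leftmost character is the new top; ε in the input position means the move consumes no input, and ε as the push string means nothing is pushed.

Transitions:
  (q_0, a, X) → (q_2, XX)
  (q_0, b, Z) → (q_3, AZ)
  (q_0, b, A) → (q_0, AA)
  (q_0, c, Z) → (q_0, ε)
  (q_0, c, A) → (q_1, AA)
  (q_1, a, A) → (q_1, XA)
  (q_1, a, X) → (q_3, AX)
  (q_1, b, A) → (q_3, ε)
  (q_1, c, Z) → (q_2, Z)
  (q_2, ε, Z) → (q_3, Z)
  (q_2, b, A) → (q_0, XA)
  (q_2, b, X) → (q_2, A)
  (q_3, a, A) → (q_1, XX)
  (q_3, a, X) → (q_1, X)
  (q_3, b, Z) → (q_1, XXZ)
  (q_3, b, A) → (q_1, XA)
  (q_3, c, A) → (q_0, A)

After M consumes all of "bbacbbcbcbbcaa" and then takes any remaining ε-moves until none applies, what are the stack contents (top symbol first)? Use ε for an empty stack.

(q_0, bbacbbcbcbbcaa, Z)
  read b, top Z: go to q_3, push AZ → (q_3, bacbbcbcbbcaa, AZ)
  read b, top A: go to q_1, push XA → (q_1, acbbcbcbbcaa, XAZ)
  read a, top X: go to q_3, push AX → (q_3, cbbcbcbbcaa, AXAZ)
  read c, top A: go to q_0, push A → (q_0, bbcbcbbcaa, AXAZ)
  read b, top A: go to q_0, push AA → (q_0, bcbcbbcaa, AAXAZ)
  read b, top A: go to q_0, push AA → (q_0, cbcbbcaa, AAAXAZ)
  read c, top A: go to q_1, push AA → (q_1, bcbbcaa, AAAAXAZ)
  read b, top A: go to q_3, push ε → (q_3, cbbcaa, AAAXAZ)
  read c, top A: go to q_0, push A → (q_0, bbcaa, AAAXAZ)
  read b, top A: go to q_0, push AA → (q_0, bcaa, AAAAXAZ)
  read b, top A: go to q_0, push AA → (q_0, caa, AAAAAXAZ)
  read c, top A: go to q_1, push AA → (q_1, aa, AAAAAAXAZ)
  read a, top A: go to q_1, push XA → (q_1, a, XAAAAAAXAZ)
  read a, top X: go to q_3, push AX → (q_3, ε, AXAAAAAAXAZ)
All input consumed in state q_3 with stack AXAAAAAAXAZ.

AXAAAAAAXAZ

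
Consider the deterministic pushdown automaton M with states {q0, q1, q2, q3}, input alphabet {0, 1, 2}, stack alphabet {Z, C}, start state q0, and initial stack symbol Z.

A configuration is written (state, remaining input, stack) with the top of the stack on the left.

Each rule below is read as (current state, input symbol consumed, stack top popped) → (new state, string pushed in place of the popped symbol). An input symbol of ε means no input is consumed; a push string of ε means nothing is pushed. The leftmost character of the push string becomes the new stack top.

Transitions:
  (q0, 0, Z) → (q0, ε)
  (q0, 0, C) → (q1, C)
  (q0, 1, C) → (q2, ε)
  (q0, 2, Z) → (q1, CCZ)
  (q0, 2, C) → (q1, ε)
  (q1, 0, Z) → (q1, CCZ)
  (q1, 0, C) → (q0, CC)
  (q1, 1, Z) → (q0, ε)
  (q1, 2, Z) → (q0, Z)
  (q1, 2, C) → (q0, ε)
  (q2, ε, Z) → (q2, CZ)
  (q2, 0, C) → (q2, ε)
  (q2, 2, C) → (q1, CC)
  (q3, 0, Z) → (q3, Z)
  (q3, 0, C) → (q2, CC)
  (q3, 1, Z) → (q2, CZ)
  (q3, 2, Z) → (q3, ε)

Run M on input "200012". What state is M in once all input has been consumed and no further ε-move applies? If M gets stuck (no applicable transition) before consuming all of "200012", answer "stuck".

(q0, 200012, Z)
  read 2, top Z: go to q1, push CCZ → (q1, 00012, CCZ)
  read 0, top C: go to q0, push CC → (q0, 0012, CCCZ)
  read 0, top C: go to q1, push C → (q1, 012, CCCZ)
  read 0, top C: go to q0, push CC → (q0, 12, CCCCZ)
  read 1, top C: go to q2, push ε → (q2, 2, CCCZ)
  read 2, top C: go to q1, push CC → (q1, ε, CCCCZ)
All input consumed; M is in state q1.

q1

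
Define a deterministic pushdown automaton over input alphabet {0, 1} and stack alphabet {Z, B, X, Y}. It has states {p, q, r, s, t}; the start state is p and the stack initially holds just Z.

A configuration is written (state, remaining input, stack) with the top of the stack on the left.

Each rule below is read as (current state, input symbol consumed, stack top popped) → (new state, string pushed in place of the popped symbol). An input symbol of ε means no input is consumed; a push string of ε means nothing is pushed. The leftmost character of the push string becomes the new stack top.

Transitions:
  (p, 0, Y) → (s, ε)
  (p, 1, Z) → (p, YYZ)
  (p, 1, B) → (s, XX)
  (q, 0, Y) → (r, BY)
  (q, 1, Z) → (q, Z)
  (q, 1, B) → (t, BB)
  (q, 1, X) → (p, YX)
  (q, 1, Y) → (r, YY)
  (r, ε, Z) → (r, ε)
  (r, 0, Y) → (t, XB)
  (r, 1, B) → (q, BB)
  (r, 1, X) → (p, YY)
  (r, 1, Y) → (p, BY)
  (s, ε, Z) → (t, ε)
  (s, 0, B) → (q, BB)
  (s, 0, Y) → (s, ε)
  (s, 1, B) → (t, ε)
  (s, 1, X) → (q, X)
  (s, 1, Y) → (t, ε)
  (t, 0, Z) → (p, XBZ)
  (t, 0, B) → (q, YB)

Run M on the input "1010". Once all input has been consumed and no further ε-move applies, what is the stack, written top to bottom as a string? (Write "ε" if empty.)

(p, 1010, Z) ⊢ (p, 010, YYZ) ⊢ (s, 10, YZ) ⊢ (t, 0, Z) ⊢ (p, ε, XBZ)
All input consumed in state p with stack XBZ.

XBZ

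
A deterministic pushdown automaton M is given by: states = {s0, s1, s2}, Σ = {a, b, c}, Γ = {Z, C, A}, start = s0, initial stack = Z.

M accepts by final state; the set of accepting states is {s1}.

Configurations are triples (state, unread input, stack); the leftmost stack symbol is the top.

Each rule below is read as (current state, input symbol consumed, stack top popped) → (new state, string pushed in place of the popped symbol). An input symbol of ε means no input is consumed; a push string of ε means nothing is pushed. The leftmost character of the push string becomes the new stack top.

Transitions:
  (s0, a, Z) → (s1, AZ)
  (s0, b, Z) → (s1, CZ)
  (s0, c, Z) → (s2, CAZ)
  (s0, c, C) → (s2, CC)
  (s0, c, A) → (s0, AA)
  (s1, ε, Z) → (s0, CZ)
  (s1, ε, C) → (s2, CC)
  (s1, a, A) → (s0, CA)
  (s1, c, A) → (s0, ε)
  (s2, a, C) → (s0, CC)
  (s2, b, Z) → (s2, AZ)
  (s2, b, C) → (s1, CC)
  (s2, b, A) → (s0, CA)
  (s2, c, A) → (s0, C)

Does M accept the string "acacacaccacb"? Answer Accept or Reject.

Accept

(s0, acacacaccacb, Z) ⊢ (s1, cacacaccacb, AZ) ⊢ (s0, acacaccacb, Z) ⊢ (s1, cacaccacb, AZ) ⊢ (s0, acaccacb, Z) ⊢ (s1, caccacb, AZ) ⊢ (s0, accacb, Z) ⊢ (s1, ccacb, AZ) ⊢ (s0, cacb, Z) ⊢ (s2, acb, CAZ) ⊢ (s0, cb, CCAZ) ⊢ (s2, b, CCCAZ) ⊢ (s1, ε, CCCCAZ)
All input consumed; state s1 ∈ F.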